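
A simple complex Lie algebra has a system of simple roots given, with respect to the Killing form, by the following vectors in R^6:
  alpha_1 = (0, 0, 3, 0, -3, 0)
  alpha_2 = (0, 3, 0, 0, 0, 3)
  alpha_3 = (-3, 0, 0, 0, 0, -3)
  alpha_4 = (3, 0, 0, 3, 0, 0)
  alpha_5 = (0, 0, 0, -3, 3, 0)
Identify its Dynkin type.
Compute the Cartan integers a_ij = 2(alpha_i, alpha_j)/(alpha_j, alpha_j); the resulting 5x5 Cartan matrix is
[[2, 0, 0, 0, -1], [0, 2, -1, 0, 0], [0, -1, 2, -1, 0], [0, 0, -1, 2, -1], [-1, 0, 0, -1, 2]].
All simple roots have the same length, so the diagram is simply laced. The associated Dynkin diagram is a chain of 5 nodes with single edges (A_5), so the type is A_5 (the algebra sl(6)).

A5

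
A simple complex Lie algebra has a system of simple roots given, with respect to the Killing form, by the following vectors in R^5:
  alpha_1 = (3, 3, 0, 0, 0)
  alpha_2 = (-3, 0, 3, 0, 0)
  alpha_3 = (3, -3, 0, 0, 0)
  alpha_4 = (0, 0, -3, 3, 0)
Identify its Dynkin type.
D4

Compute the Cartan integers a_ij = 2(alpha_i, alpha_j)/(alpha_j, alpha_j); the resulting 4x4 Cartan matrix is
[[2, -1, 0, 0], [-1, 2, -1, -1], [0, -1, 2, 0], [0, -1, 0, 2]].
All simple roots have the same length, so the diagram is simply laced. The associated Dynkin diagram is a chain of 2 nodes with a fork of two nodes at one end (D_4), so the type is D_4 (the algebra so(8)).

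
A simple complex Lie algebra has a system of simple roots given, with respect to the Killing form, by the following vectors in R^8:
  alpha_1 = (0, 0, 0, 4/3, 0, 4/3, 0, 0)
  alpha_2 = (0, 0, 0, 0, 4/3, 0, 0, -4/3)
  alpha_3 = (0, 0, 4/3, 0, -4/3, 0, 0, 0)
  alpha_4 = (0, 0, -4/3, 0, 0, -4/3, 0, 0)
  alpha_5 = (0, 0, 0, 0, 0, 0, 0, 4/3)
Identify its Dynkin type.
Compute the Cartan integers a_ij = 2(alpha_i, alpha_j)/(alpha_j, alpha_j); the resulting 5x5 Cartan matrix is
[[2, 0, 0, -1, 0], [0, 2, -1, 0, -2], [0, -1, 2, -1, 0], [-1, 0, -1, 2, 0], [0, -1, 0, 0, 2]].
The roots have two lengths (squared-length ratio 2:1); the short ones are alpha_{5}. The associated Dynkin diagram is a chain of 5 nodes with a double edge at one end; the terminal node there is the unique short simple root (B_5), so the type is B_5 (the algebra so(11)).

B5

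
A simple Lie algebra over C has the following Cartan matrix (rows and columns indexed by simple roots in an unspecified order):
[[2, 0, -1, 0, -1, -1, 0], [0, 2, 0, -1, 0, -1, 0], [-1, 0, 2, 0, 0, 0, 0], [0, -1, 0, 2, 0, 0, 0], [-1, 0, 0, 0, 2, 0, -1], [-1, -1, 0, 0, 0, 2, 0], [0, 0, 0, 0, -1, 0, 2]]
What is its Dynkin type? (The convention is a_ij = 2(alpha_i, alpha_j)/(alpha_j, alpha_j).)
E7

The matrix has rank 7 with 2's on the diagonal. Reading the off-diagonal entries as Dynkin edges (a single edge where a_ij = a_ji = -1; a double or triple edge where a_ij * a_ji = 2 or 3), the diagram is a chain of 6 nodes with one extra node attached to the third node from one end (E_7). One simple-root ordering that puts it in standard form is (alpha_7, alpha_3, alpha_5, alpha_1, alpha_6, alpha_2, alpha_4). So the algebra is type E_7.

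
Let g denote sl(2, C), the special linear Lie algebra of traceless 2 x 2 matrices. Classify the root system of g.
A_1 (sl(2))

This is sl(2), which has dimension 2^2 - 1 = 3 and rank 2 - 1 = 1 (a Cartan subalgebra is the diagonal traceless matrices). In the classification of classical Lie algebras, the special linear algebra sl(n+1) has type A_n; here n = 1, so the Dynkin diagram is a chain of 1 nodes with single edges (A_1). Hence the type is A_1.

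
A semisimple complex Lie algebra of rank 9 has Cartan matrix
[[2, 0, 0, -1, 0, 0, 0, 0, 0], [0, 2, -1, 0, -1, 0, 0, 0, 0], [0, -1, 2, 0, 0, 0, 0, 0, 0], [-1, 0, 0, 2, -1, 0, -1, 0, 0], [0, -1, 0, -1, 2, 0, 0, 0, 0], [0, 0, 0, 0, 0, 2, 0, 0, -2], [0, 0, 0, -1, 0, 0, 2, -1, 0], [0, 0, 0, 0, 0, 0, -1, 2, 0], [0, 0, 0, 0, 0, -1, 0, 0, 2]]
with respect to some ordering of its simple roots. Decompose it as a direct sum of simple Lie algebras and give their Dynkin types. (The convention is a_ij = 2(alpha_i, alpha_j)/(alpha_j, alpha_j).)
B_2 ⊕ E_7

The diagram associated to this matrix has two connected components: the simple roots {alpha_6, alpha_9} form a chain of 2 nodes with a double edge at one end; the terminal node there is the unique short simple root (B_2), and {alpha_1, alpha_2, alpha_3, alpha_4, alpha_5, alpha_7, alpha_8} form a chain of 6 nodes with one extra node attached to the third node from one end (E_7). A semisimple Lie algebra decomposes uniquely as the direct sum of simple ideals, one per connected component of its Dynkin diagram, so g ≅ B_2 ⊕ E_7 (dimension 10 + 133 = 143).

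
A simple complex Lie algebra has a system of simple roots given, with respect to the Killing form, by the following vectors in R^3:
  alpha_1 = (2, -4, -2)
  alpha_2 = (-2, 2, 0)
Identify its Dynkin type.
Compute the Cartan integers a_ij = 2(alpha_i, alpha_j)/(alpha_j, alpha_j); the resulting 2x2 Cartan matrix is
[[2, -3], [-1, 2]].
The roots have two lengths (squared-length ratio 3:1); the short ones are alpha_{2}. The associated Dynkin diagram is two nodes joined by a triple edge (G_2), so the type is G_2.

G2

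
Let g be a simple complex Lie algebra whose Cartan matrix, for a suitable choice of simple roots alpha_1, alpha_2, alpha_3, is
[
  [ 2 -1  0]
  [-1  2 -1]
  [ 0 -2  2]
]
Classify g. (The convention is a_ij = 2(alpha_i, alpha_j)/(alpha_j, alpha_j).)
The matrix has rank 3 with 2's on the diagonal. Reading the off-diagonal entries as Dynkin edges (a single edge where a_ij = a_ji = -1; a double or triple edge where a_ij * a_ji = 2 or 3), the diagram is a chain of 3 nodes with a double edge at one end; the terminal node there is the unique long simple root (C_3). One simple-root ordering that puts it in standard form is (alpha_1, alpha_2, alpha_3). So the algebra is type C_3, i.e. sp(6).

C3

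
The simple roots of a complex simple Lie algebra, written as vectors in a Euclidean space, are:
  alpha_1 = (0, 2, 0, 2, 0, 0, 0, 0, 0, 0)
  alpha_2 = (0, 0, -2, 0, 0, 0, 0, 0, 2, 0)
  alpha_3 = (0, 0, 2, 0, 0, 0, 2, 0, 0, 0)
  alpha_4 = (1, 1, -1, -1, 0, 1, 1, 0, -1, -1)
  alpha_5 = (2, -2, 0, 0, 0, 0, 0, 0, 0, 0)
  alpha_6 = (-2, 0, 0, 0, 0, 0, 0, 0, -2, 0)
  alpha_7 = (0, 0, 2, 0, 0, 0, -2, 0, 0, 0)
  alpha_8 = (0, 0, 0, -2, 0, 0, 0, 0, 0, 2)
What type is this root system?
Compute the Cartan integers a_ij = 2(alpha_i, alpha_j)/(alpha_j, alpha_j); the resulting 8x8 Cartan matrix is
[[2, 0, 0, 0, -1, 0, 0, -1], [0, 2, -1, 0, 0, -1, -1, 0], [0, -1, 2, 0, 0, 0, 0, 0], [0, 0, 0, 2, 0, 0, -1, 0], [-1, 0, 0, 0, 2, -1, 0, 0], [0, -1, 0, 0, -1, 2, 0, 0], [0, -1, 0, -1, 0, 0, 2, 0], [-1, 0, 0, 0, 0, 0, 0, 2]].
All simple roots have the same length, so the diagram is simply laced. The associated Dynkin diagram is a chain of 7 nodes with one extra node attached to the third node from one end (E_8), so the type is E_8.

E_8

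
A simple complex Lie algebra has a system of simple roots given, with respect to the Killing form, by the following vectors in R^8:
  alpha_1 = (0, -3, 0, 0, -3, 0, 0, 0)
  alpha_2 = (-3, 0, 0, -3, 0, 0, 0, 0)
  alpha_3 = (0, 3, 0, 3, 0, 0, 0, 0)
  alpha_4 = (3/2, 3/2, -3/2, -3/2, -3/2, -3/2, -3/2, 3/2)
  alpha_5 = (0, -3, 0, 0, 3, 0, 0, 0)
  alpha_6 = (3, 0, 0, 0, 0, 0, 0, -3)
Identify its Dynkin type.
E_6

Compute the Cartan integers a_ij = 2(alpha_i, alpha_j)/(alpha_j, alpha_j); the resulting 6x6 Cartan matrix is
[[2, 0, -1, 0, 0, 0], [0, 2, -1, 0, 0, -1], [-1, -1, 2, 0, -1, 0], [0, 0, 0, 2, -1, 0], [0, 0, -1, -1, 2, 0], [0, -1, 0, 0, 0, 2]].
All simple roots have the same length, so the diagram is simply laced. The associated Dynkin diagram is a chain of 5 nodes with one extra node attached to the third node from one end (E_6), so the type is E_6.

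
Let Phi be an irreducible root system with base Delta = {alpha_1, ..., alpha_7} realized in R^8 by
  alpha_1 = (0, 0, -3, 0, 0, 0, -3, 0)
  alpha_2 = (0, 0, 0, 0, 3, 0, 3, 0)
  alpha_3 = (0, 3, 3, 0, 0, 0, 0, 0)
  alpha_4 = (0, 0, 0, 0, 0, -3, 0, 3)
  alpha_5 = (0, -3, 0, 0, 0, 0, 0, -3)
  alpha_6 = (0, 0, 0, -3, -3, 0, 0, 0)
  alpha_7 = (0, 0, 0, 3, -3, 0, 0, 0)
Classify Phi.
Compute the Cartan integers a_ij = 2(alpha_i, alpha_j)/(alpha_j, alpha_j); the resulting 7x7 Cartan matrix is
[[2, -1, -1, 0, 0, 0, 0], [-1, 2, 0, 0, 0, -1, -1], [-1, 0, 2, 0, -1, 0, 0], [0, 0, 0, 2, -1, 0, 0], [0, 0, -1, -1, 2, 0, 0], [0, -1, 0, 0, 0, 2, 0], [0, -1, 0, 0, 0, 0, 2]].
All simple roots have the same length, so the diagram is simply laced. The associated Dynkin diagram is a chain of 5 nodes with a fork of two nodes at one end (D_7), so the type is D_7 (the algebra so(14)).

type D_7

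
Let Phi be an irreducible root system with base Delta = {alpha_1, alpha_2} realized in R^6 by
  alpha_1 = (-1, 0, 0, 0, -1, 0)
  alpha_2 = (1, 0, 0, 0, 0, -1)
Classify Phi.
A_2

Compute the Cartan integers a_ij = 2(alpha_i, alpha_j)/(alpha_j, alpha_j); the resulting 2x2 Cartan matrix is
[[2, -1], [-1, 2]].
All simple roots have the same length, so the diagram is simply laced. The associated Dynkin diagram is a chain of 2 nodes with single edges (A_2), so the type is A_2 (the algebra sl(3)).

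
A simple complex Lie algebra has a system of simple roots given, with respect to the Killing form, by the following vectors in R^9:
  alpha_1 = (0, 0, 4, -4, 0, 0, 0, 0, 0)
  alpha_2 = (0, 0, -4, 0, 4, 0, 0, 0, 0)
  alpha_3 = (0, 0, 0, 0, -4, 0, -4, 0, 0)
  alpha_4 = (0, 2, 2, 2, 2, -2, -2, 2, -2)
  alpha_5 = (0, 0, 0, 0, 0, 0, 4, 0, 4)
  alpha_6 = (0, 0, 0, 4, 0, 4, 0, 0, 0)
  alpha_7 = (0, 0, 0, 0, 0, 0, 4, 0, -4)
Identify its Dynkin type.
Compute the Cartan integers a_ij = 2(alpha_i, alpha_j)/(alpha_j, alpha_j); the resulting 7x7 Cartan matrix is
[[2, -1, 0, 0, 0, -1, 0], [-1, 2, -1, 0, 0, 0, 0], [0, -1, 2, 0, -1, 0, -1], [0, 0, 0, 2, -1, 0, 0], [0, 0, -1, -1, 2, 0, 0], [-1, 0, 0, 0, 0, 2, 0], [0, 0, -1, 0, 0, 0, 2]].
All simple roots have the same length, so the diagram is simply laced. The associated Dynkin diagram is a chain of 6 nodes with one extra node attached to the third node from one end (E_7), so the type is E_7.

E_7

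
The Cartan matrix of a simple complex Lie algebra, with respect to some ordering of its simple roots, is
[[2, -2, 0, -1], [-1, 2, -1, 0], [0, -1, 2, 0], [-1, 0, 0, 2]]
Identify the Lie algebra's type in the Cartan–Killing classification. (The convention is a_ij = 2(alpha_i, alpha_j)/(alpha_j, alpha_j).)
type F_4

The matrix has rank 4 with 2's on the diagonal. Reading the off-diagonal entries as Dynkin edges (a single edge where a_ij = a_ji = -1; a double or triple edge where a_ij * a_ji = 2 or 3), the diagram is a chain of 4 nodes with a double edge between the middle two (F_4). One simple-root ordering that puts it in standard form is (alpha_4, alpha_1, alpha_2, alpha_3). So the algebra is type F_4.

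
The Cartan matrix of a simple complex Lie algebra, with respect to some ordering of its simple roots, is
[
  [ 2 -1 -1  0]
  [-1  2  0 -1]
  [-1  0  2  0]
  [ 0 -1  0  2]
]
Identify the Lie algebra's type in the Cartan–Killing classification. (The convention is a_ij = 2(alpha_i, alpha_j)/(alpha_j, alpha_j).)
type A_4

The matrix has rank 4 with 2's on the diagonal. Reading the off-diagonal entries as Dynkin edges (a single edge where a_ij = a_ji = -1; a double or triple edge where a_ij * a_ji = 2 or 3), the diagram is a chain of 4 nodes with single edges (A_4). One simple-root ordering that puts it in standard form is (alpha_4, alpha_2, alpha_1, alpha_3). So the algebra is type A_4, i.e. sl(5).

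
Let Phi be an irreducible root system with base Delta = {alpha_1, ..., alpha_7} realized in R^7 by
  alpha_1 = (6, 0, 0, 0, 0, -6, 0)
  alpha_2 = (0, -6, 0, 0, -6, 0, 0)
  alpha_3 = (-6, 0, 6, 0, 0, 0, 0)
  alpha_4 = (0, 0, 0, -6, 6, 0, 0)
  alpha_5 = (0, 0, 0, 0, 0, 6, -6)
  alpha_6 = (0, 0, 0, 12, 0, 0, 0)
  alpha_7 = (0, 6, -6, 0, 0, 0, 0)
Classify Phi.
C_7 (sp(14))

Compute the Cartan integers a_ij = 2(alpha_i, alpha_j)/(alpha_j, alpha_j); the resulting 7x7 Cartan matrix is
[[2, 0, -1, 0, -1, 0, 0], [0, 2, 0, -1, 0, 0, -1], [-1, 0, 2, 0, 0, 0, -1], [0, -1, 0, 2, 0, -1, 0], [-1, 0, 0, 0, 2, 0, 0], [0, 0, 0, -2, 0, 2, 0], [0, -1, -1, 0, 0, 0, 2]].
The roots have two lengths (squared-length ratio 2:1); the short ones are alpha_{1,2,3,4,5,7}. The associated Dynkin diagram is a chain of 7 nodes with a double edge at one end; the terminal node there is the unique long simple root (C_7), so the type is C_7 (the algebra sp(14)).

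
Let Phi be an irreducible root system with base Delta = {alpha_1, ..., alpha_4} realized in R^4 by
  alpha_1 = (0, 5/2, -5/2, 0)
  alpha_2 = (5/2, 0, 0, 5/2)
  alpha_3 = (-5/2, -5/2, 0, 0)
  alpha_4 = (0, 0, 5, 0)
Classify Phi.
C_4 (sp(8))

Compute the Cartan integers a_ij = 2(alpha_i, alpha_j)/(alpha_j, alpha_j); the resulting 4x4 Cartan matrix is
[[2, 0, -1, -1], [0, 2, -1, 0], [-1, -1, 2, 0], [-2, 0, 0, 2]].
The roots have two lengths (squared-length ratio 2:1); the short ones are alpha_{1,2,3}. The associated Dynkin diagram is a chain of 4 nodes with a double edge at one end; the terminal node there is the unique long simple root (C_4), so the type is C_4 (the algebra sp(8)).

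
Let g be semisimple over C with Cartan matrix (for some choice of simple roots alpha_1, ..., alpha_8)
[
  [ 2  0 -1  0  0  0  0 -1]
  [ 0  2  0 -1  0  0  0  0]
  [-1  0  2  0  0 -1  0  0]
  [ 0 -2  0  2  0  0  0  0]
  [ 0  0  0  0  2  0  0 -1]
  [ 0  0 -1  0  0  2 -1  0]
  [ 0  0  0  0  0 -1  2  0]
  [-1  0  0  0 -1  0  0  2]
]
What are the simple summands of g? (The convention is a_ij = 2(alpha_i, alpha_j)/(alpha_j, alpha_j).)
The diagram associated to this matrix has two connected components: the simple roots {alpha_1, alpha_3, alpha_5, alpha_6, alpha_7, alpha_8} form a chain of 6 nodes with single edges (A_6), and {alpha_2, alpha_4} form a chain of 2 nodes with a double edge at one end; the terminal node there is the unique short simple root (B_2). A semisimple Lie algebra decomposes uniquely as the direct sum of simple ideals, one per connected component of its Dynkin diagram, so g ≅ A_6 ⊕ B_2 (dimension 48 + 10 = 58).

type A_6 + type B_2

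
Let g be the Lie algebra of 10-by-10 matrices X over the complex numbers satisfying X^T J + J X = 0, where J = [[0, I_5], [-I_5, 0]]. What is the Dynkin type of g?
This is sp(10), which has dimension 10(10+1)/2 = 55 and rank 10/2 = 5. In the classification of classical Lie algebras, the symplectic algebra sp(2n) has type C_n; here n = 5, so the Dynkin diagram is a chain of 5 nodes with a double edge at one end; the terminal node there is the unique long simple root (C_5). Hence the type is C_5.

C5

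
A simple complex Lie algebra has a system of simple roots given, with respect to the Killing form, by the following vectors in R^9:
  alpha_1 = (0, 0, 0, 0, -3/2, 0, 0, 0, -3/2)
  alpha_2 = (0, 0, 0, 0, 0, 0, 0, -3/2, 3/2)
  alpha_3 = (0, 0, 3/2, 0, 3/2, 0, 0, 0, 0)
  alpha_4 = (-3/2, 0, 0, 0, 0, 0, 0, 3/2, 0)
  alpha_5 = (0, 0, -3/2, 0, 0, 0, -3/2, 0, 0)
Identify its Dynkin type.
A_5

Compute the Cartan integers a_ij = 2(alpha_i, alpha_j)/(alpha_j, alpha_j); the resulting 5x5 Cartan matrix is
[[2, -1, -1, 0, 0], [-1, 2, 0, -1, 0], [-1, 0, 2, 0, -1], [0, -1, 0, 2, 0], [0, 0, -1, 0, 2]].
All simple roots have the same length, so the diagram is simply laced. The associated Dynkin diagram is a chain of 5 nodes with single edges (A_5), so the type is A_5 (the algebra sl(6)).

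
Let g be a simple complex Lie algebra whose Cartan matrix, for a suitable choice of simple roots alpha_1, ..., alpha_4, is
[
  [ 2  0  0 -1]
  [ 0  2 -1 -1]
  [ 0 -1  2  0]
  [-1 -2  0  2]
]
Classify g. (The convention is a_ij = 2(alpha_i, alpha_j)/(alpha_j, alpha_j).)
The matrix has rank 4 with 2's on the diagonal. Reading the off-diagonal entries as Dynkin edges (a single edge where a_ij = a_ji = -1; a double or triple edge where a_ij * a_ji = 2 or 3), the diagram is a chain of 4 nodes with a double edge between the middle two (F_4). One simple-root ordering that puts it in standard form is (alpha_1, alpha_4, alpha_2, alpha_3). So the algebra is type F_4.

type F_4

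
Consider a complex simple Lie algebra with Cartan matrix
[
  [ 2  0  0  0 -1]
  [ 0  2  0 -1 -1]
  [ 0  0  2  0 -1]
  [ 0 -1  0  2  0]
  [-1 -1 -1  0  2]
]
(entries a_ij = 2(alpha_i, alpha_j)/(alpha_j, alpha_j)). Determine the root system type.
type D_5

The matrix has rank 5 with 2's on the diagonal. Reading the off-diagonal entries as Dynkin edges (a single edge where a_ij = a_ji = -1; a double or triple edge where a_ij * a_ji = 2 or 3), the diagram is a chain of 3 nodes with a fork of two nodes at one end (D_5). One simple-root ordering that puts it in standard form is (alpha_4, alpha_2, alpha_5, alpha_3, alpha_1). So the algebra is type D_5, i.e. so(10).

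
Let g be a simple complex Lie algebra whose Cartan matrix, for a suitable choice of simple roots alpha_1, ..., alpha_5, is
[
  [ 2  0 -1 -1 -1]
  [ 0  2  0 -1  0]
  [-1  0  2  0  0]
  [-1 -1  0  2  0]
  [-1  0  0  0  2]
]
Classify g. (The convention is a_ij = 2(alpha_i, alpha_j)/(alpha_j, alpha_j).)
The matrix has rank 5 with 2's on the diagonal. Reading the off-diagonal entries as Dynkin edges (a single edge where a_ij = a_ji = -1; a double or triple edge where a_ij * a_ji = 2 or 3), the diagram is a chain of 3 nodes with a fork of two nodes at one end (D_5). One simple-root ordering that puts it in standard form is (alpha_2, alpha_4, alpha_1, alpha_5, alpha_3). So the algebra is type D_5, i.e. so(10).

D_5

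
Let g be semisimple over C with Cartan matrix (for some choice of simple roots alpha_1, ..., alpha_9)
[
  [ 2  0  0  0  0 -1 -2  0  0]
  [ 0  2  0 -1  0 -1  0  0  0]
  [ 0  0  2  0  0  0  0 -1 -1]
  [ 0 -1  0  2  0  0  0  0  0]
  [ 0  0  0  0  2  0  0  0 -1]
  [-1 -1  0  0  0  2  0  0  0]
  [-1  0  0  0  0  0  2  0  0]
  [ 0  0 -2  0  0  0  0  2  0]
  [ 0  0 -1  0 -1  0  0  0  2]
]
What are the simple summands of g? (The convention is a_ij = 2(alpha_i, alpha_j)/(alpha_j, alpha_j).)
The diagram associated to this matrix has two connected components: the simple roots {alpha_1, alpha_2, alpha_4, alpha_6, alpha_7} form a chain of 5 nodes with a double edge at one end; the terminal node there is the unique short simple root (B_5), and {alpha_3, alpha_5, alpha_8, alpha_9} form a chain of 4 nodes with a double edge at one end; the terminal node there is the unique long simple root (C_4). A semisimple Lie algebra decomposes uniquely as the direct sum of simple ideals, one per connected component of its Dynkin diagram, so g ≅ B_5 ⊕ C_4 (dimension 55 + 36 = 91).

B5 + C4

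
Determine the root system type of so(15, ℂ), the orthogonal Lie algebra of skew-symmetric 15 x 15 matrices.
B_7

This is so(15) with 15 odd, which has dimension 15(15-1)/2 = 105 and rank (15-1)/2 = 7. In the classification of classical Lie algebras, the orthogonal algebra so(2n+1) in an odd number of variables has type B_n; here n = 7, so the Dynkin diagram is a chain of 7 nodes with a double edge at one end; the terminal node there is the unique short simple root (B_7). Hence the type is B_7.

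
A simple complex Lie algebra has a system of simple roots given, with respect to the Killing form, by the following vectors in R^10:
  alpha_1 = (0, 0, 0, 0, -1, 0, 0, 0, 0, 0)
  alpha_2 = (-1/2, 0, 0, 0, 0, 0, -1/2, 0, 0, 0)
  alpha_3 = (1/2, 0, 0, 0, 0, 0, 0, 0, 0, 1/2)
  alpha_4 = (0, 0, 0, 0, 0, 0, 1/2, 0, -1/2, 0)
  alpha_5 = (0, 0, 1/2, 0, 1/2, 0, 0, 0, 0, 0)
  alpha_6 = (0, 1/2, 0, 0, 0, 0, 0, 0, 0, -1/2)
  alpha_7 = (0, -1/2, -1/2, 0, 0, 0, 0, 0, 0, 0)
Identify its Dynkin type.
type C_7

Compute the Cartan integers a_ij = 2(alpha_i, alpha_j)/(alpha_j, alpha_j); the resulting 7x7 Cartan matrix is
[[2, 0, 0, 0, -2, 0, 0], [0, 2, -1, -1, 0, 0, 0], [0, -1, 2, 0, 0, -1, 0], [0, -1, 0, 2, 0, 0, 0], [-1, 0, 0, 0, 2, 0, -1], [0, 0, -1, 0, 0, 2, -1], [0, 0, 0, 0, -1, -1, 2]].
The roots have two lengths (squared-length ratio 2:1); the short ones are alpha_{2,3,4,5,6,7}. The associated Dynkin diagram is a chain of 7 nodes with a double edge at one end; the terminal node there is the unique long simple root (C_7), so the type is C_7 (the algebra sp(14)).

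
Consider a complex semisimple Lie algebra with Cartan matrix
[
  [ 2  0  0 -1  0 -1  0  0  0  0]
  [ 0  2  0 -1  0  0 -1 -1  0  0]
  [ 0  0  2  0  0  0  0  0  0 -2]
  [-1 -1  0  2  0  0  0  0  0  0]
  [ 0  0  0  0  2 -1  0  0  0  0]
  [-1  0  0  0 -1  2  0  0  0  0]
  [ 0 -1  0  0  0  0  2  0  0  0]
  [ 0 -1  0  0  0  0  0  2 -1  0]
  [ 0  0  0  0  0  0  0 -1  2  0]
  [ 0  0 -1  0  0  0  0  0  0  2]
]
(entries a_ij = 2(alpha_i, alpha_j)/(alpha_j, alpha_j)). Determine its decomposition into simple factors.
The diagram associated to this matrix has two connected components: the simple roots {alpha_3, alpha_10} form a chain of 2 nodes with a double edge at one end; the terminal node there is the unique short simple root (B_2), and {alpha_1, alpha_2, alpha_4, alpha_5, alpha_6, alpha_7, alpha_8, alpha_9} form a chain of 7 nodes with one extra node attached to the third node from one end (E_8). A semisimple Lie algebra decomposes uniquely as the direct sum of simple ideals, one per connected component of its Dynkin diagram, so g ≅ B_2 ⊕ E_8 (dimension 10 + 248 = 258).

B2 + E8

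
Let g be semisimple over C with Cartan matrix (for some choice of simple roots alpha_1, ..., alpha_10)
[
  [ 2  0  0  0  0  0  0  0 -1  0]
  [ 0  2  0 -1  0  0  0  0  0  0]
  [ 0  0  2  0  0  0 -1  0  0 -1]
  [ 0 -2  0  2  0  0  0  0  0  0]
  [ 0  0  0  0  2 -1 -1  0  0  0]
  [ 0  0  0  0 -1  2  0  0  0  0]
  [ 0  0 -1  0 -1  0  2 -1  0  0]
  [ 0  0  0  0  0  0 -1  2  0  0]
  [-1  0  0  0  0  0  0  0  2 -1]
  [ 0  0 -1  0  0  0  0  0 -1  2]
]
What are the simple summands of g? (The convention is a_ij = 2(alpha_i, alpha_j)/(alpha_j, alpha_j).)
B_2 + E_8

The diagram associated to this matrix has two connected components: the simple roots {alpha_2, alpha_4} form a chain of 2 nodes with a double edge at one end; the terminal node there is the unique short simple root (B_2), and {alpha_1, alpha_3, alpha_5, alpha_6, alpha_7, alpha_8, alpha_9, alpha_10} form a chain of 7 nodes with one extra node attached to the third node from one end (E_8). A semisimple Lie algebra decomposes uniquely as the direct sum of simple ideals, one per connected component of its Dynkin diagram, so g ≅ B_2 ⊕ E_8 (dimension 10 + 248 = 258).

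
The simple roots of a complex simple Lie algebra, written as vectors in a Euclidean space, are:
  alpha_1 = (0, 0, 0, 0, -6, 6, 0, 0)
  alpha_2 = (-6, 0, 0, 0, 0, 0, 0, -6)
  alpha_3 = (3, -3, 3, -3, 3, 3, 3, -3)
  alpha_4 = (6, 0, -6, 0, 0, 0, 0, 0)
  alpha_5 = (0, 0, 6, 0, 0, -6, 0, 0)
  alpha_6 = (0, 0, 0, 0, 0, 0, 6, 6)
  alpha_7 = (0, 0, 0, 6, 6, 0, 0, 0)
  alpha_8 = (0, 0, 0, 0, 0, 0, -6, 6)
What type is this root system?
Compute the Cartan integers a_ij = 2(alpha_i, alpha_j)/(alpha_j, alpha_j); the resulting 8x8 Cartan matrix is
[[2, 0, 0, 0, -1, 0, -1, 0], [0, 2, 0, -1, 0, -1, 0, -1], [0, 0, 2, 0, 0, 0, 0, -1], [0, -1, 0, 2, -1, 0, 0, 0], [-1, 0, 0, -1, 2, 0, 0, 0], [0, -1, 0, 0, 0, 2, 0, 0], [-1, 0, 0, 0, 0, 0, 2, 0], [0, -1, -1, 0, 0, 0, 0, 2]].
All simple roots have the same length, so the diagram is simply laced. The associated Dynkin diagram is a chain of 7 nodes with one extra node attached to the third node from one end (E_8), so the type is E_8.

E_8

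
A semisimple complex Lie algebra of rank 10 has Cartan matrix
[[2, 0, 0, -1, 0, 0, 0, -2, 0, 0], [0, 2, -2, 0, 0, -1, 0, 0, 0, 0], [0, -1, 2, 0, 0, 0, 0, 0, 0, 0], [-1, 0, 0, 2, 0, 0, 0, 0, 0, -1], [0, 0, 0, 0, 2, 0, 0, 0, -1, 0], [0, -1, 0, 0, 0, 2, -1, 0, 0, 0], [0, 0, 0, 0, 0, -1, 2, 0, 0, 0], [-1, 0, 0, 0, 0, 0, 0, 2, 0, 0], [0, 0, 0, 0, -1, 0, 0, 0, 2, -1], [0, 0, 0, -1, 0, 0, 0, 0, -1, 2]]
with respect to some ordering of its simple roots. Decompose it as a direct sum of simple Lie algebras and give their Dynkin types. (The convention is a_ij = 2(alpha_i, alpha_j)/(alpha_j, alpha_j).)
B_4 (so(9)) ⊕ B_6 (so(13))

The diagram associated to this matrix has two connected components: the simple roots {alpha_2, alpha_3, alpha_6, alpha_7} form a chain of 4 nodes with a double edge at one end; the terminal node there is the unique short simple root (B_4), and {alpha_1, alpha_4, alpha_5, alpha_8, alpha_9, alpha_10} form a chain of 6 nodes with a double edge at one end; the terminal node there is the unique short simple root (B_6). A semisimple Lie algebra decomposes uniquely as the direct sum of simple ideals, one per connected component of its Dynkin diagram, so g ≅ B_4 ⊕ B_6 (dimension 36 + 78 = 114).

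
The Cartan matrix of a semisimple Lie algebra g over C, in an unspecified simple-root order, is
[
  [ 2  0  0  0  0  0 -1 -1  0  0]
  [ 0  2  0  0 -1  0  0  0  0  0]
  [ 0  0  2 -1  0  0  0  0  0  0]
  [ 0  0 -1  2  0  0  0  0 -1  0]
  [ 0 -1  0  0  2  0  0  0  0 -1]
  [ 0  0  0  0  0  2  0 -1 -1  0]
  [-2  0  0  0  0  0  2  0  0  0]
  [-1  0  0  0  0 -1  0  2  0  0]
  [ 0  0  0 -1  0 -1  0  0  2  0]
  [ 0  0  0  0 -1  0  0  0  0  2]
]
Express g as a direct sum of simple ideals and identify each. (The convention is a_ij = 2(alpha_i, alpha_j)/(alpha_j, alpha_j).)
The diagram associated to this matrix has two connected components: the simple roots {alpha_2, alpha_5, alpha_10} form a chain of 3 nodes with single edges (A_3), and {alpha_1, alpha_3, alpha_4, alpha_6, alpha_7, alpha_8, alpha_9} form a chain of 7 nodes with a double edge at one end; the terminal node there is the unique long simple root (C_7). A semisimple Lie algebra decomposes uniquely as the direct sum of simple ideals, one per connected component of its Dynkin diagram, so g ≅ A_3 ⊕ C_7 (dimension 15 + 105 = 120).

A_3 ⊕ C_7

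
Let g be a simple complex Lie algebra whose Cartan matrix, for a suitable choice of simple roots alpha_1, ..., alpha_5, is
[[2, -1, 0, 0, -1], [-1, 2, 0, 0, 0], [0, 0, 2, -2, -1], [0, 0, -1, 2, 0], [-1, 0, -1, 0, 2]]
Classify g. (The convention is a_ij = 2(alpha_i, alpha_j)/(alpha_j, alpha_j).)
The matrix has rank 5 with 2's on the diagonal. Reading the off-diagonal entries as Dynkin edges (a single edge where a_ij = a_ji = -1; a double or triple edge where a_ij * a_ji = 2 or 3), the diagram is a chain of 5 nodes with a double edge at one end; the terminal node there is the unique short simple root (B_5). One simple-root ordering that puts it in standard form is (alpha_2, alpha_1, alpha_5, alpha_3, alpha_4). So the algebra is type B_5, i.e. so(11).

type B_5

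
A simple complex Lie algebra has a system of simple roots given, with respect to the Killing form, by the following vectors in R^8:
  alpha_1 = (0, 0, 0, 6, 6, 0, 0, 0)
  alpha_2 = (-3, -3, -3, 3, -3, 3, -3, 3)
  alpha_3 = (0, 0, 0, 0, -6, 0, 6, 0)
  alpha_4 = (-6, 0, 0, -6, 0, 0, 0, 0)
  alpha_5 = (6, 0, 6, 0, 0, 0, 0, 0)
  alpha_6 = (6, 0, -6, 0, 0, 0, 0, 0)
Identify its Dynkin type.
Compute the Cartan integers a_ij = 2(alpha_i, alpha_j)/(alpha_j, alpha_j); the resulting 6x6 Cartan matrix is
[[2, 0, -1, -1, 0, 0], [0, 2, 0, 0, -1, 0], [-1, 0, 2, 0, 0, 0], [-1, 0, 0, 2, -1, -1], [0, -1, 0, -1, 2, 0], [0, 0, 0, -1, 0, 2]].
All simple roots have the same length, so the diagram is simply laced. The associated Dynkin diagram is a chain of 5 nodes with one extra node attached to the third node from one end (E_6), so the type is E_6.

E_6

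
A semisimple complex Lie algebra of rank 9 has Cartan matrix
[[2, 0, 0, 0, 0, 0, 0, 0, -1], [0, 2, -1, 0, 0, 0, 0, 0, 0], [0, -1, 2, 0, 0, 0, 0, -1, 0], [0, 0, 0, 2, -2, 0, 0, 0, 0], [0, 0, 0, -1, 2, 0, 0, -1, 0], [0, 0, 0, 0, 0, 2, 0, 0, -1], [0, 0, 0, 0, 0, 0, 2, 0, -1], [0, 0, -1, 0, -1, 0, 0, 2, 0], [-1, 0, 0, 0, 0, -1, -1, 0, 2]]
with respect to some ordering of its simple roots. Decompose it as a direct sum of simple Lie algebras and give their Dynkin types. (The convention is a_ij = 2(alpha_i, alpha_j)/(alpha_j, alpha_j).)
The diagram associated to this matrix has two connected components: the simple roots {alpha_2, alpha_3, alpha_4, alpha_5, alpha_8} form a chain of 5 nodes with a double edge at one end; the terminal node there is the unique long simple root (C_5), and {alpha_1, alpha_6, alpha_7, alpha_9} form a chain of 2 nodes with a fork of two nodes at one end (D_4). A semisimple Lie algebra decomposes uniquely as the direct sum of simple ideals, one per connected component of its Dynkin diagram, so g ≅ C_5 ⊕ D_4 (dimension 55 + 28 = 83).

C5 + D4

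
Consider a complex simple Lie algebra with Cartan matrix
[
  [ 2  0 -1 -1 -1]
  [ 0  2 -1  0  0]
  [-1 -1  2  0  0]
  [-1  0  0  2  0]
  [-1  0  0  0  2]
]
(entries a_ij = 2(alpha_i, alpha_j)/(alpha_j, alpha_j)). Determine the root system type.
D5

The matrix has rank 5 with 2's on the diagonal. Reading the off-diagonal entries as Dynkin edges (a single edge where a_ij = a_ji = -1; a double or triple edge where a_ij * a_ji = 2 or 3), the diagram is a chain of 3 nodes with a fork of two nodes at one end (D_5). One simple-root ordering that puts it in standard form is (alpha_2, alpha_3, alpha_1, alpha_5, alpha_4). So the algebra is type D_5, i.e. so(10).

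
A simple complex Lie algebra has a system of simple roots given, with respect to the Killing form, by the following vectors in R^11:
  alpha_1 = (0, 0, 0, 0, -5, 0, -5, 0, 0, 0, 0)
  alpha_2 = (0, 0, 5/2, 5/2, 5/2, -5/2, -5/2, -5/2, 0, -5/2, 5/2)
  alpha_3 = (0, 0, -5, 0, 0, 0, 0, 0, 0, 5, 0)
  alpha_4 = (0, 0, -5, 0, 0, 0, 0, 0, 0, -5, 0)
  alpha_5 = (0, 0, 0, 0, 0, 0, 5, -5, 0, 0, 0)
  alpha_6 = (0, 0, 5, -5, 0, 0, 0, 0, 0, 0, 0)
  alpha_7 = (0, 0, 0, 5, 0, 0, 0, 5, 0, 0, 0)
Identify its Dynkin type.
E7

Compute the Cartan integers a_ij = 2(alpha_i, alpha_j)/(alpha_j, alpha_j); the resulting 7x7 Cartan matrix is
[[2, 0, 0, 0, -1, 0, 0], [0, 2, -1, 0, 0, 0, 0], [0, -1, 2, 0, 0, -1, 0], [0, 0, 0, 2, 0, -1, 0], [-1, 0, 0, 0, 2, 0, -1], [0, 0, -1, -1, 0, 2, -1], [0, 0, 0, 0, -1, -1, 2]].
All simple roots have the same length, so the diagram is simply laced. The associated Dynkin diagram is a chain of 6 nodes with one extra node attached to the third node from one end (E_7), so the type is E_7.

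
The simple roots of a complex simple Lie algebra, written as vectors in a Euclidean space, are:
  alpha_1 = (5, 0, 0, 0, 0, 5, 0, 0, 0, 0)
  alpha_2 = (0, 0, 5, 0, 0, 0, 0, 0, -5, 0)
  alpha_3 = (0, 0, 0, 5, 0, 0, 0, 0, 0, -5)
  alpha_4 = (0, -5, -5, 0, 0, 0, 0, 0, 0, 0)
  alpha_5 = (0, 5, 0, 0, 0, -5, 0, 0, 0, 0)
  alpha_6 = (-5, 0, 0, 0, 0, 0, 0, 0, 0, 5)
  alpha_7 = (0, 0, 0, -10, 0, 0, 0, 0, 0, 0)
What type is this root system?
C_7 (sp(14))

Compute the Cartan integers a_ij = 2(alpha_i, alpha_j)/(alpha_j, alpha_j); the resulting 7x7 Cartan matrix is
[[2, 0, 0, 0, -1, -1, 0], [0, 2, 0, -1, 0, 0, 0], [0, 0, 2, 0, 0, -1, -1], [0, -1, 0, 2, -1, 0, 0], [-1, 0, 0, -1, 2, 0, 0], [-1, 0, -1, 0, 0, 2, 0], [0, 0, -2, 0, 0, 0, 2]].
The roots have two lengths (squared-length ratio 2:1); the short ones are alpha_{1,2,3,4,5,6}. The associated Dynkin diagram is a chain of 7 nodes with a double edge at one end; the terminal node there is the unique long simple root (C_7), so the type is C_7 (the algebra sp(14)).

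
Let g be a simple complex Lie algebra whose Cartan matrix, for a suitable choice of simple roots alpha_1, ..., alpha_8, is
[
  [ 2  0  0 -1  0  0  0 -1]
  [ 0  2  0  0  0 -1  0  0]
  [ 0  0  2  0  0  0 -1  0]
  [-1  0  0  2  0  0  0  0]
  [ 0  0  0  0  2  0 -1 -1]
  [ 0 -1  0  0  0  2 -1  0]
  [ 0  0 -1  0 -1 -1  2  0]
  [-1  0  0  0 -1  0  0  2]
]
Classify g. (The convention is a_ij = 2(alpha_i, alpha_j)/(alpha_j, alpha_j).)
E_8

The matrix has rank 8 with 2's on the diagonal. Reading the off-diagonal entries as Dynkin edges (a single edge where a_ij = a_ji = -1; a double or triple edge where a_ij * a_ji = 2 or 3), the diagram is a chain of 7 nodes with one extra node attached to the third node from one end (E_8). One simple-root ordering that puts it in standard form is (alpha_2, alpha_3, alpha_6, alpha_7, alpha_5, alpha_8, alpha_1, alpha_4). So the algebra is type E_8.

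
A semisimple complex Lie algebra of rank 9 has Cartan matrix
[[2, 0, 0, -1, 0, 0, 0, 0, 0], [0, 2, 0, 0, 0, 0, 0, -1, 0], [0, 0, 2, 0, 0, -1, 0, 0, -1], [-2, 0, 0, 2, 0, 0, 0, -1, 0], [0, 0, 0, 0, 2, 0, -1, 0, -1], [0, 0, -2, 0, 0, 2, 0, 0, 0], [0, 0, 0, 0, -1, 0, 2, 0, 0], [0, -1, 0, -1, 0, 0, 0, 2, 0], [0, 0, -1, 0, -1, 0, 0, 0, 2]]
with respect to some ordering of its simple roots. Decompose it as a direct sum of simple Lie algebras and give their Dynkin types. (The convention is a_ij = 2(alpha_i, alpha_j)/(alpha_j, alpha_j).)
The diagram associated to this matrix has two connected components: the simple roots {alpha_1, alpha_2, alpha_4, alpha_8} form a chain of 4 nodes with a double edge at one end; the terminal node there is the unique short simple root (B_4), and {alpha_3, alpha_5, alpha_6, alpha_7, alpha_9} form a chain of 5 nodes with a double edge at one end; the terminal node there is the unique long simple root (C_5). A semisimple Lie algebra decomposes uniquely as the direct sum of simple ideals, one per connected component of its Dynkin diagram, so g ≅ B_4 ⊕ C_5 (dimension 36 + 55 = 91).

B_4 ⊕ C_5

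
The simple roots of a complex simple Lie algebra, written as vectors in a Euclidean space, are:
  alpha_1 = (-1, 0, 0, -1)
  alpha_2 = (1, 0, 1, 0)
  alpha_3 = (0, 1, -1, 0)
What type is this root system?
A_3 (sl(4))

Compute the Cartan integers a_ij = 2(alpha_i, alpha_j)/(alpha_j, alpha_j); the resulting 3x3 Cartan matrix is
[[2, -1, 0], [-1, 2, -1], [0, -1, 2]].
All simple roots have the same length, so the diagram is simply laced. The associated Dynkin diagram is a chain of 3 nodes with single edges (A_3), so the type is A_3 (the algebra sl(4)).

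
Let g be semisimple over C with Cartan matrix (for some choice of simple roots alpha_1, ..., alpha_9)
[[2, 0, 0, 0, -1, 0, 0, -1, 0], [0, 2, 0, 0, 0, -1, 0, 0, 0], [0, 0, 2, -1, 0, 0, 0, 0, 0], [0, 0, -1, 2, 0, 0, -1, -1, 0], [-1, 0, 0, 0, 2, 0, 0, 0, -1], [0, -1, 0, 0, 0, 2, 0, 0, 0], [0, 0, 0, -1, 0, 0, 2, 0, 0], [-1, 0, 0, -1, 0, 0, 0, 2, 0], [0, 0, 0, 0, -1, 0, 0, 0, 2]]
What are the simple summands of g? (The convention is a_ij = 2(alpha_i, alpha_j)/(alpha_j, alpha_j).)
type A_2 + type D_7

The diagram associated to this matrix has two connected components: the simple roots {alpha_2, alpha_6} form a chain of 2 nodes with single edges (A_2), and {alpha_1, alpha_3, alpha_4, alpha_5, alpha_7, alpha_8, alpha_9} form a chain of 5 nodes with a fork of two nodes at one end (D_7). A semisimple Lie algebra decomposes uniquely as the direct sum of simple ideals, one per connected component of its Dynkin diagram, so g ≅ A_2 ⊕ D_7 (dimension 8 + 91 = 99).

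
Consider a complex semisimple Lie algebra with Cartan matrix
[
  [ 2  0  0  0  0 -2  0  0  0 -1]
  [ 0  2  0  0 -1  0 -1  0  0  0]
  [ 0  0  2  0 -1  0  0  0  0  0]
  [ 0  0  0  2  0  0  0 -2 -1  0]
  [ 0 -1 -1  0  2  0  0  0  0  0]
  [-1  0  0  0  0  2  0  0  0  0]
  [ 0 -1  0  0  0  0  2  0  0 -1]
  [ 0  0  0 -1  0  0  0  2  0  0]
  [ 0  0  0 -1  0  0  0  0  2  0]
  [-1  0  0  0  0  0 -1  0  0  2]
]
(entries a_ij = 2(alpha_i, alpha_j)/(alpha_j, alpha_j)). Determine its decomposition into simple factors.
B3 ⊕ B7

The diagram associated to this matrix has two connected components: the simple roots {alpha_4, alpha_8, alpha_9} form a chain of 3 nodes with a double edge at one end; the terminal node there is the unique short simple root (B_3), and {alpha_1, alpha_2, alpha_3, alpha_5, alpha_6, alpha_7, alpha_10} form a chain of 7 nodes with a double edge at one end; the terminal node there is the unique short simple root (B_7). A semisimple Lie algebra decomposes uniquely as the direct sum of simple ideals, one per connected component of its Dynkin diagram, so g ≅ B_3 ⊕ B_7 (dimension 21 + 105 = 126).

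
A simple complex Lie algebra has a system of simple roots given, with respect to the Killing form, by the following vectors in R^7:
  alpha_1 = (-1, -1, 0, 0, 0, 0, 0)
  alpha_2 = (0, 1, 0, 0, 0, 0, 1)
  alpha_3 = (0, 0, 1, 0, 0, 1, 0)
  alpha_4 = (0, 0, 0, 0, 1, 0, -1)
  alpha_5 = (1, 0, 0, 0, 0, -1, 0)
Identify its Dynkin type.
type A_5

Compute the Cartan integers a_ij = 2(alpha_i, alpha_j)/(alpha_j, alpha_j); the resulting 5x5 Cartan matrix is
[[2, -1, 0, 0, -1], [-1, 2, 0, -1, 0], [0, 0, 2, 0, -1], [0, -1, 0, 2, 0], [-1, 0, -1, 0, 2]].
All simple roots have the same length, so the diagram is simply laced. The associated Dynkin diagram is a chain of 5 nodes with single edges (A_5), so the type is A_5 (the algebra sl(6)).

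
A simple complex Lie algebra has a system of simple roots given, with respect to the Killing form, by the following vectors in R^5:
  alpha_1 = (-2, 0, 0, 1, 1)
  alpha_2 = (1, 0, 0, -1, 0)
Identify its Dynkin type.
Compute the Cartan integers a_ij = 2(alpha_i, alpha_j)/(alpha_j, alpha_j); the resulting 2x2 Cartan matrix is
[[2, -3], [-1, 2]].
The roots have two lengths (squared-length ratio 3:1); the short ones are alpha_{2}. The associated Dynkin diagram is two nodes joined by a triple edge (G_2), so the type is G_2.

G_2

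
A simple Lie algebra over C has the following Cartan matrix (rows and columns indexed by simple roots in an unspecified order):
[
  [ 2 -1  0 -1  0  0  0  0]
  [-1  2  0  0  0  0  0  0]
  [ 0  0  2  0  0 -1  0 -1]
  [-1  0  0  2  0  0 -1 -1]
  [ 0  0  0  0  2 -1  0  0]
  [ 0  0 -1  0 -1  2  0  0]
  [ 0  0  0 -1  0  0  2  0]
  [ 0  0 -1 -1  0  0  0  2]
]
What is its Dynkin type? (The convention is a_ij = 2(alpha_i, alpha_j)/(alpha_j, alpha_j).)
type E_8

The matrix has rank 8 with 2's on the diagonal. Reading the off-diagonal entries as Dynkin edges (a single edge where a_ij = a_ji = -1; a double or triple edge where a_ij * a_ji = 2 or 3), the diagram is a chain of 7 nodes with one extra node attached to the third node from one end (E_8). One simple-root ordering that puts it in standard form is (alpha_2, alpha_7, alpha_1, alpha_4, alpha_8, alpha_3, alpha_6, alpha_5). So the algebra is type E_8.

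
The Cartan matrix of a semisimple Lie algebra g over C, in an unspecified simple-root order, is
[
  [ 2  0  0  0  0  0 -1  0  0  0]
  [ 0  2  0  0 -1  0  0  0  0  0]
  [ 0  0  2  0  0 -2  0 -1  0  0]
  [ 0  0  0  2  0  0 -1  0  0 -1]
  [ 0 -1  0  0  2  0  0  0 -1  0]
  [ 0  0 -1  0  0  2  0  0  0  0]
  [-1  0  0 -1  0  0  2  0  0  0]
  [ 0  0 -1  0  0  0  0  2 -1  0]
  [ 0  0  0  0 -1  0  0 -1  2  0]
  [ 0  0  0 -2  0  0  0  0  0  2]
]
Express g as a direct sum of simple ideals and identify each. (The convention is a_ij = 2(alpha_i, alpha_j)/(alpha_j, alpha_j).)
type B_6 + type C_4

The diagram associated to this matrix has two connected components: the simple roots {alpha_2, alpha_3, alpha_5, alpha_6, alpha_8, alpha_9} form a chain of 6 nodes with a double edge at one end; the terminal node there is the unique short simple root (B_6), and {alpha_1, alpha_4, alpha_7, alpha_10} form a chain of 4 nodes with a double edge at one end; the terminal node there is the unique long simple root (C_4). A semisimple Lie algebra decomposes uniquely as the direct sum of simple ideals, one per connected component of its Dynkin diagram, so g ≅ B_6 ⊕ C_4 (dimension 78 + 36 = 114).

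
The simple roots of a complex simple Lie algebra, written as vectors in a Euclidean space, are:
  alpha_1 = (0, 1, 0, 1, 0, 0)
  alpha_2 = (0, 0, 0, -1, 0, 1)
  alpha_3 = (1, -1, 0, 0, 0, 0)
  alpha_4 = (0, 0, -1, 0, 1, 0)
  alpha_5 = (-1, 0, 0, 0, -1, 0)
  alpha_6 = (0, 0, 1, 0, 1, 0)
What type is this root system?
D_6 (so(12))

Compute the Cartan integers a_ij = 2(alpha_i, alpha_j)/(alpha_j, alpha_j); the resulting 6x6 Cartan matrix is
[[2, -1, -1, 0, 0, 0], [-1, 2, 0, 0, 0, 0], [-1, 0, 2, 0, -1, 0], [0, 0, 0, 2, -1, 0], [0, 0, -1, -1, 2, -1], [0, 0, 0, 0, -1, 2]].
All simple roots have the same length, so the diagram is simply laced. The associated Dynkin diagram is a chain of 4 nodes with a fork of two nodes at one end (D_6), so the type is D_6 (the algebra so(12)).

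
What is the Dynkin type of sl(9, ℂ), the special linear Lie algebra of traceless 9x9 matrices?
This is sl(9), which has dimension 9^2 - 1 = 80 and rank 9 - 1 = 8 (a Cartan subalgebra is the diagonal traceless matrices). In the classification of classical Lie algebras, the special linear algebra sl(n+1) has type A_n; here n = 8, so the Dynkin diagram is a chain of 8 nodes with single edges (A_8). Hence the type is A_8.

A_8 (sl(9))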